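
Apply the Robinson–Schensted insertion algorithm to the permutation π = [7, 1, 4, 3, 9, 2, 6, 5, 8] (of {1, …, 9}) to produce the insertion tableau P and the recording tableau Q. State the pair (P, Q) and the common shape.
P = [1, 2, 5, 8] / [3, 6] / [4, 9] / [7];  Q = [1, 3, 5, 9] / [2, 7] / [4, 8] / [6];  common shape = (4, 2, 2, 1)

Row-insert the values π_1, π_2, … into P one at a time, bumping the leftmost entry strictly greater than the inserted value down to the next row. The recording tableau Q records, in position (i, j), the step at which that cell was added to P.
  Insert 7 (step 1): P = [7];  Q = [1]
  Insert 1 (step 2): P = [1] / [7];  Q = [1] / [2]
  Insert 4 (step 3): P = [1, 4] / [7];  Q = [1, 3] / [2]
  Insert 3 (step 4): P = [1, 3] / [4] / [7];  Q = [1, 3] / [2] / [4]
  Insert 9 (step 5): P = [1, 3, 9] / [4] / [7];  Q = [1, 3, 5] / [2] / [4]
  Insert 2 (step 6): P = [1, 2, 9] / [3] / [4] / [7];  Q = [1, 3, 5] / [2] / [4] / [6]
  Insert 6 (step 7): P = [1, 2, 6] / [3, 9] / [4] / [7];  Q = [1, 3, 5] / [2, 7] / [4] / [6]
  Insert 5 (step 8): P = [1, 2, 5] / [3, 6] / [4, 9] / [7];  Q = [1, 3, 5] / [2, 7] / [4, 8] / [6]
  Insert 8 (step 9): P = [1, 2, 5, 8] / [3, 6] / [4, 9] / [7];  Q = [1, 3, 5, 9] / [2, 7] / [4, 8] / [6]
Final shape: (4, 2, 2, 1).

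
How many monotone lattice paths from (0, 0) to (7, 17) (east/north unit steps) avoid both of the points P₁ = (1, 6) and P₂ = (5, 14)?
Number of paths = 177842

Inclusion–exclusion. Total paths: C(24, 7) = 346104. Through P₁: C(7, 1)·C(17, 6) = 86632. Through P₂: C(19, 5)·C(5, 2) = 116280. Since P₁ is strictly southwest of P₂, a monotone path through both must visit P₁ then P₂; paths through both = C(7, 1)·C(12, 4)·C(5, 2) = 34650. Avoid both = 346104 − 86632 − 116280 + 34650 = 177842.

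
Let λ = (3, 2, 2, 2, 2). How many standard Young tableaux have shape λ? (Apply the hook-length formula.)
# SYT of shape (3, 2, 2, 2, 2) = 330

Hook-length formula: f^λ = n! / Π hook(c), product over all cells c of the Young diagram. For λ = (3, 2, 2, 2, 2), n = 11 boxes. Hook lengths by row (left-to-right, top-to-bottom): [7, 6, 1]; [5, 4]; [4, 3]; [3, 2]; [2, 1]. Product of hooks = 120960. So f^λ = 11! / 120960 = 39916800 / 120960 = 330.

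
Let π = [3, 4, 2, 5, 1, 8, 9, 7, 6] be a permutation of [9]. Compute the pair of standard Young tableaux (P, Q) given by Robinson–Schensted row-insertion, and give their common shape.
P = [1, 4, 5, 6, 9] / [2, 7] / [3, 8];  Q = [1, 2, 4, 6, 7] / [3, 8] / [5, 9];  common shape = (5, 2, 2)

Row-insert the values π_1, π_2, … into P one at a time, bumping the leftmost entry strictly greater than the inserted value down to the next row. The recording tableau Q records, in position (i, j), the step at which that cell was added to P.
  Insert 3 (step 1): P = [3];  Q = [1]
  Insert 4 (step 2): P = [3, 4];  Q = [1, 2]
  Insert 2 (step 3): P = [2, 4] / [3];  Q = [1, 2] / [3]
  Insert 5 (step 4): P = [2, 4, 5] / [3];  Q = [1, 2, 4] / [3]
  Insert 1 (step 5): P = [1, 4, 5] / [2] / [3];  Q = [1, 2, 4] / [3] / [5]
  Insert 8 (step 6): P = [1, 4, 5, 8] / [2] / [3];  Q = [1, 2, 4, 6] / [3] / [5]
  Insert 9 (step 7): P = [1, 4, 5, 8, 9] / [2] / [3];  Q = [1, 2, 4, 6, 7] / [3] / [5]
  Insert 7 (step 8): P = [1, 4, 5, 7, 9] / [2, 8] / [3];  Q = [1, 2, 4, 6, 7] / [3, 8] / [5]
  Insert 6 (step 9): P = [1, 4, 5, 6, 9] / [2, 7] / [3, 8];  Q = [1, 2, 4, 6, 7] / [3, 8] / [5, 9]
Final shape: (5, 2, 2).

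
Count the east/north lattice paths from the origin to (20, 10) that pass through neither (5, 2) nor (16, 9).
Number of paths = 12875066

Inclusion–exclusion. Total paths: C(30, 20) = 30045015. Through P₁: C(7, 5)·C(23, 15) = 10296594. Through P₂: C(25, 16)·C(5, 4) = 10214875. Since P₁ is strictly southwest of P₂, a monotone path through both must visit P₁ then P₂; paths through both = C(7, 5)·C(18, 11)·C(5, 4) = 3341520. Avoid both = 30045015 − 10296594 − 10214875 + 3341520 = 12875066.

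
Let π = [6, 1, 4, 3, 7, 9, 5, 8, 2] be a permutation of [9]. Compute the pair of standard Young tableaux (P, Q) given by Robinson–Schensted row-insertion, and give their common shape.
P = [1, 2, 5, 8] / [3, 7, 9] / [4] / [6];  Q = [1, 3, 5, 6] / [2, 7, 8] / [4] / [9];  common shape = (4, 3, 1, 1)

Row-insert the values π_1, π_2, … into P one at a time, bumping the leftmost entry strictly greater than the inserted value down to the next row. The recording tableau Q records, in position (i, j), the step at which that cell was added to P.
  Insert 6 (step 1): P = [6];  Q = [1]
  Insert 1 (step 2): P = [1] / [6];  Q = [1] / [2]
  Insert 4 (step 3): P = [1, 4] / [6];  Q = [1, 3] / [2]
  Insert 3 (step 4): P = [1, 3] / [4] / [6];  Q = [1, 3] / [2] / [4]
  Insert 7 (step 5): P = [1, 3, 7] / [4] / [6];  Q = [1, 3, 5] / [2] / [4]
  Insert 9 (step 6): P = [1, 3, 7, 9] / [4] / [6];  Q = [1, 3, 5, 6] / [2] / [4]
  Insert 5 (step 7): P = [1, 3, 5, 9] / [4, 7] / [6];  Q = [1, 3, 5, 6] / [2, 7] / [4]
  Insert 8 (step 8): P = [1, 3, 5, 8] / [4, 7, 9] / [6];  Q = [1, 3, 5, 6] / [2, 7, 8] / [4]
  Insert 2 (step 9): P = [1, 2, 5, 8] / [3, 7, 9] / [4] / [6];  Q = [1, 3, 5, 6] / [2, 7, 8] / [4] / [9]
Final shape: (4, 3, 1, 1).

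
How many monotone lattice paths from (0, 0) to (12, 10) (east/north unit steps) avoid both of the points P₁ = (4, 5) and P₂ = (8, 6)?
Number of paths = 318374

Inclusion–exclusion. Total paths: C(22, 12) = 646646. Through P₁: C(9, 4)·C(13, 8) = 162162. Through P₂: C(14, 8)·C(8, 4) = 210210. Since P₁ is strictly southwest of P₂, a monotone path through both must visit P₁ then P₂; paths through both = C(9, 4)·C(5, 4)·C(8, 4) = 44100. Avoid both = 646646 − 162162 − 210210 + 44100 = 318374.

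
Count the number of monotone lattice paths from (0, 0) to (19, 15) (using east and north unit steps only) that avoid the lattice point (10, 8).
Number of paths = 1355376000

Total paths from (0, 0) to (19, 15): C(34, 19) = 1855967520. Paths through (10, 8): (paths (0, 0) → (10, 8)) × (paths (10, 8) → (19, 15)) = C(18, 10) · C(16, 9) = 43758 · 11440 = 500591520. Avoidance count = 1855967520 − 500591520 = 1355376000.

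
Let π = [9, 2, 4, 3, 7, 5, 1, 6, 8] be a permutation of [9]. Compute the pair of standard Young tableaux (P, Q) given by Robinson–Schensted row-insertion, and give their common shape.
P = [1, 3, 5, 6, 8] / [2, 7] / [4] / [9];  Q = [1, 3, 5, 8, 9] / [2, 6] / [4] / [7];  common shape = (5, 2, 1, 1)

Row-insert the values π_1, π_2, … into P one at a time, bumping the leftmost entry strictly greater than the inserted value down to the next row. The recording tableau Q records, in position (i, j), the step at which that cell was added to P.
  Insert 9 (step 1): P = [9];  Q = [1]
  Insert 2 (step 2): P = [2] / [9];  Q = [1] / [2]
  Insert 4 (step 3): P = [2, 4] / [9];  Q = [1, 3] / [2]
  Insert 3 (step 4): P = [2, 3] / [4] / [9];  Q = [1, 3] / [2] / [4]
  Insert 7 (step 5): P = [2, 3, 7] / [4] / [9];  Q = [1, 3, 5] / [2] / [4]
  Insert 5 (step 6): P = [2, 3, 5] / [4, 7] / [9];  Q = [1, 3, 5] / [2, 6] / [4]
  Insert 1 (step 7): P = [1, 3, 5] / [2, 7] / [4] / [9];  Q = [1, 3, 5] / [2, 6] / [4] / [7]
  Insert 6 (step 8): P = [1, 3, 5, 6] / [2, 7] / [4] / [9];  Q = [1, 3, 5, 8] / [2, 6] / [4] / [7]
  Insert 8 (step 9): P = [1, 3, 5, 6, 8] / [2, 7] / [4] / [9];  Q = [1, 3, 5, 8, 9] / [2, 6] / [4] / [7]
Final shape: (5, 2, 1, 1).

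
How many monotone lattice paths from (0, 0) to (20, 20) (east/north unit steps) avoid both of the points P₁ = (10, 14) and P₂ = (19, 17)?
Number of paths = 89476709652

Inclusion–exclusion. Total paths: C(40, 20) = 137846528820. Through P₁: C(24, 10)·C(16, 10) = 15705738048. Through P₂: C(36, 19)·C(4, 1) = 34389986400. Since P₁ is strictly southwest of P₂, a monotone path through both must visit P₁ then P₂; paths through both = C(24, 10)·C(12, 9)·C(4, 1) = 1725905280. Avoid both = 137846528820 − 15705738048 − 34389986400 + 1725905280 = 89476709652.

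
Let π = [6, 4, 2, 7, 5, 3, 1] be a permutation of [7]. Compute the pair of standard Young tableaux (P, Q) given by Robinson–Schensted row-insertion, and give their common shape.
P = [1, 3] / [2, 5] / [4, 7] / [6];  Q = [1, 4] / [2, 5] / [3, 6] / [7];  common shape = (2, 2, 2, 1)

Row-insert the values π_1, π_2, … into P one at a time, bumping the leftmost entry strictly greater than the inserted value down to the next row. The recording tableau Q records, in position (i, j), the step at which that cell was added to P.
  Insert 6 (step 1): P = [6];  Q = [1]
  Insert 4 (step 2): P = [4] / [6];  Q = [1] / [2]
  Insert 2 (step 3): P = [2] / [4] / [6];  Q = [1] / [2] / [3]
  Insert 7 (step 4): P = [2, 7] / [4] / [6];  Q = [1, 4] / [2] / [3]
  Insert 5 (step 5): P = [2, 5] / [4, 7] / [6];  Q = [1, 4] / [2, 5] / [3]
  Insert 3 (step 6): P = [2, 3] / [4, 5] / [6, 7];  Q = [1, 4] / [2, 5] / [3, 6]
  Insert 1 (step 7): P = [1, 3] / [2, 5] / [4, 7] / [6];  Q = [1, 4] / [2, 5] / [3, 6] / [7]
Final shape: (2, 2, 2, 1).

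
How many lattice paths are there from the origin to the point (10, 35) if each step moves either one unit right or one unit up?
Number of paths = 3190187286

A monotone lattice path from (0, 0) to (10, 35) consists of 10 east steps and 35 north steps in some order, so it is determined by which 10 of the 45 steps are east. The count is C(45, 10) = 3190187286.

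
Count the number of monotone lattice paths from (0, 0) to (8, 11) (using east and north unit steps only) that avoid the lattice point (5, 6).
Number of paths = 49710

Total paths from (0, 0) to (8, 11): C(19, 8) = 75582. Paths through (5, 6): (paths (0, 0) → (5, 6)) × (paths (5, 6) → (8, 11)) = C(11, 5) · C(8, 3) = 462 · 56 = 25872. Avoidance count = 75582 − 25872 = 49710.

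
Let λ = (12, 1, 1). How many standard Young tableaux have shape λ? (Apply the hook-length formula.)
# SYT of shape (12, 1, 1) = 78

Hook-length formula: f^λ = n! / Π hook(c), product over all cells c of the Young diagram. For λ = (12, 1, 1), n = 14 boxes. Hook lengths by row (left-to-right, top-to-bottom): [14, 11, 10, 9, 8, 7, 6, 5, 4, 3, 2, 1]; [2]; [1]. Product of hooks = 1117670400. So f^λ = 14! / 1117670400 = 87178291200 / 1117670400 = 78.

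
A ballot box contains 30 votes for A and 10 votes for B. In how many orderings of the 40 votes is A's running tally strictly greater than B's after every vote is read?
Strict-lead orderings = 423830264

Total orderings of the 40 votes with 30 for A: C(40, 30) = 847660528. By the Bertrand ballot formula (Cycle Lemma / reflection principle), the number of orderings in which A is strictly ahead of B throughout is (p − q)/(p + q) · C(p + q, p) = (30 − 10)/(30 + 10) · 847660528 = 423830264.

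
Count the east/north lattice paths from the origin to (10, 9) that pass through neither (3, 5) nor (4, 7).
Number of paths = 69362

Inclusion–exclusion. Total paths: C(19, 10) = 92378. Through P₁: C(8, 3)·C(11, 7) = 18480. Through P₂: C(11, 4)·C(8, 6) = 9240. Since P₁ is strictly southwest of P₂, a monotone path through both must visit P₁ then P₂; paths through both = C(8, 3)·C(3, 1)·C(8, 6) = 4704. Avoid both = 92378 − 18480 − 9240 + 4704 = 69362.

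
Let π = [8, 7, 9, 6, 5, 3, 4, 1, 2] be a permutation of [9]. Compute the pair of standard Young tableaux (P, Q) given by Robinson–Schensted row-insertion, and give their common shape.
P = [1, 2] / [3, 4] / [5, 9] / [6] / [7] / [8];  Q = [1, 3] / [2, 7] / [4, 9] / [5] / [6] / [8];  common shape = (2, 2, 2, 1, 1, 1)

Row-insert the values π_1, π_2, … into P one at a time, bumping the leftmost entry strictly greater than the inserted value down to the next row. The recording tableau Q records, in position (i, j), the step at which that cell was added to P.
  Insert 8 (step 1): P = [8];  Q = [1]
  Insert 7 (step 2): P = [7] / [8];  Q = [1] / [2]
  Insert 9 (step 3): P = [7, 9] / [8];  Q = [1, 3] / [2]
  Insert 6 (step 4): P = [6, 9] / [7] / [8];  Q = [1, 3] / [2] / [4]
  Insert 5 (step 5): P = [5, 9] / [6] / [7] / [8];  Q = [1, 3] / [2] / [4] / [5]
  Insert 3 (step 6): P = [3, 9] / [5] / [6] / [7] / [8];  Q = [1, 3] / [2] / [4] / [5] / [6]
  Insert 4 (step 7): P = [3, 4] / [5, 9] / [6] / [7] / [8];  Q = [1, 3] / [2, 7] / [4] / [5] / [6]
  Insert 1 (step 8): P = [1, 4] / [3, 9] / [5] / [6] / [7] / [8];  Q = [1, 3] / [2, 7] / [4] / [5] / [6] / [8]
  Insert 2 (step 9): P = [1, 2] / [3, 4] / [5, 9] / [6] / [7] / [8];  Q = [1, 3] / [2, 7] / [4, 9] / [5] / [6] / [8]
Final shape: (2, 2, 2, 1, 1, 1).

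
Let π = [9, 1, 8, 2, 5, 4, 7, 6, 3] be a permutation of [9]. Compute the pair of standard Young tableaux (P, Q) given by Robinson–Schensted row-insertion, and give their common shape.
P = [1, 2, 3, 6] / [4, 7] / [5] / [8] / [9];  Q = [1, 3, 5, 7] / [2, 8] / [4] / [6] / [9];  common shape = (4, 2, 1, 1, 1)

Row-insert the values π_1, π_2, … into P one at a time, bumping the leftmost entry strictly greater than the inserted value down to the next row. The recording tableau Q records, in position (i, j), the step at which that cell was added to P.
  Insert 9 (step 1): P = [9];  Q = [1]
  Insert 1 (step 2): P = [1] / [9];  Q = [1] / [2]
  Insert 8 (step 3): P = [1, 8] / [9];  Q = [1, 3] / [2]
  Insert 2 (step 4): P = [1, 2] / [8] / [9];  Q = [1, 3] / [2] / [4]
  Insert 5 (step 5): P = [1, 2, 5] / [8] / [9];  Q = [1, 3, 5] / [2] / [4]
  Insert 4 (step 6): P = [1, 2, 4] / [5] / [8] / [9];  Q = [1, 3, 5] / [2] / [4] / [6]
  Insert 7 (step 7): P = [1, 2, 4, 7] / [5] / [8] / [9];  Q = [1, 3, 5, 7] / [2] / [4] / [6]
  Insert 6 (step 8): P = [1, 2, 4, 6] / [5, 7] / [8] / [9];  Q = [1, 3, 5, 7] / [2, 8] / [4] / [6]
  Insert 3 (step 9): P = [1, 2, 3, 6] / [4, 7] / [5] / [8] / [9];  Q = [1, 3, 5, 7] / [2, 8] / [4] / [6] / [9]
Final shape: (4, 2, 1, 1, 1).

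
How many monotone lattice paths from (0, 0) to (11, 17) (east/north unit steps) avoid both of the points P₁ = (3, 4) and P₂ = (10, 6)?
Number of paths = 14271054

Inclusion–exclusion. Total paths: C(28, 11) = 21474180. Through P₁: C(7, 3)·C(21, 8) = 7122150. Through P₂: C(16, 10)·C(12, 1) = 96096. Since P₁ is strictly southwest of P₂, a monotone path through both must visit P₁ then P₂; paths through both = C(7, 3)·C(9, 7)·C(12, 1) = 15120. Avoid both = 21474180 − 7122150 − 96096 + 15120 = 14271054.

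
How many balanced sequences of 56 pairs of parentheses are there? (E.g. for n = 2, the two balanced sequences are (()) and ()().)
C_56 = 6852456927844873497549658464312

These balanced parentheses are counted by the Catalan number C_n = (1/(n + 1)) · C(2n, n). For n = 56: C_56 = (1/57) · C(112, 56) = 390590044887157789360330532465784/57 = 6852456927844873497549658464312.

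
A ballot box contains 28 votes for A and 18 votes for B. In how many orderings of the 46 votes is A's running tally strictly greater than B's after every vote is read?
Strict-lead orderings = 612815891050

Total orderings of the 46 votes with 28 for A: C(46, 28) = 2818953098830. By the Bertrand ballot formula (Cycle Lemma / reflection principle), the number of orderings in which A is strictly ahead of B throughout is (p − q)/(p + q) · C(p + q, p) = (28 − 18)/(28 + 18) · 2818953098830 = 612815891050.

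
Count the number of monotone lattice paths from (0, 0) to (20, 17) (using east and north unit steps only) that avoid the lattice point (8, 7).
Number of paths = 11744201700

Total paths from (0, 0) to (20, 17): C(37, 20) = 15905368710. Paths through (8, 7): (paths (0, 0) → (8, 7)) × (paths (8, 7) → (20, 17)) = C(15, 8) · C(22, 12) = 6435 · 646646 = 4161167010. Avoidance count = 15905368710 − 4161167010 = 11744201700.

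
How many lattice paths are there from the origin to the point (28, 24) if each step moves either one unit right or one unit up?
Number of paths = 426384982032100

A monotone lattice path from (0, 0) to (28, 24) consists of 28 east steps and 24 north steps in some order, so it is determined by which 28 of the 52 steps are east. The count is C(52, 28) = 426384982032100.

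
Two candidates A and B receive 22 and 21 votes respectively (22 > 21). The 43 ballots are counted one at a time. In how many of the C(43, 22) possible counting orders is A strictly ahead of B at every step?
Strict-lead orderings = 24466267020

Total orderings of the 43 votes with 22 for A: C(43, 22) = 1052049481860. By the Bertrand ballot formula (Cycle Lemma / reflection principle), the number of orderings in which A is strictly ahead of B throughout is (p − q)/(p + q) · C(p + q, p) = (22 − 21)/(22 + 21) · 1052049481860 = 24466267020.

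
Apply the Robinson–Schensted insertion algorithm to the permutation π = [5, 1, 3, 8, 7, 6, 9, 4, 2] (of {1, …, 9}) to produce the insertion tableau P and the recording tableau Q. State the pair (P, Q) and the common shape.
P = [1, 2, 4, 9] / [3, 6] / [5] / [7] / [8];  Q = [1, 3, 4, 7] / [2, 5] / [6] / [8] / [9];  common shape = (4, 2, 1, 1, 1)

Row-insert the values π_1, π_2, … into P one at a time, bumping the leftmost entry strictly greater than the inserted value down to the next row. The recording tableau Q records, in position (i, j), the step at which that cell was added to P.
  Insert 5 (step 1): P = [5];  Q = [1]
  Insert 1 (step 2): P = [1] / [5];  Q = [1] / [2]
  Insert 3 (step 3): P = [1, 3] / [5];  Q = [1, 3] / [2]
  Insert 8 (step 4): P = [1, 3, 8] / [5];  Q = [1, 3, 4] / [2]
  Insert 7 (step 5): P = [1, 3, 7] / [5, 8];  Q = [1, 3, 4] / [2, 5]
  Insert 6 (step 6): P = [1, 3, 6] / [5, 7] / [8];  Q = [1, 3, 4] / [2, 5] / [6]
  Insert 9 (step 7): P = [1, 3, 6, 9] / [5, 7] / [8];  Q = [1, 3, 4, 7] / [2, 5] / [6]
  Insert 4 (step 8): P = [1, 3, 4, 9] / [5, 6] / [7] / [8];  Q = [1, 3, 4, 7] / [2, 5] / [6] / [8]
  Insert 2 (step 9): P = [1, 2, 4, 9] / [3, 6] / [5] / [7] / [8];  Q = [1, 3, 4, 7] / [2, 5] / [6] / [8] / [9]
Final shape: (4, 2, 1, 1, 1).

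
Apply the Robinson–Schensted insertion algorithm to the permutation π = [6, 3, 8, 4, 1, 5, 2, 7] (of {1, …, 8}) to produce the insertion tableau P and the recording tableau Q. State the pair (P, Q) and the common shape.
P = [1, 2, 5, 7] / [3, 4] / [6, 8];  Q = [1, 3, 6, 8] / [2, 4] / [5, 7];  common shape = (4, 2, 2)

Row-insert the values π_1, π_2, … into P one at a time, bumping the leftmost entry strictly greater than the inserted value down to the next row. The recording tableau Q records, in position (i, j), the step at which that cell was added to P.
  Insert 6 (step 1): P = [6];  Q = [1]
  Insert 3 (step 2): P = [3] / [6];  Q = [1] / [2]
  Insert 8 (step 3): P = [3, 8] / [6];  Q = [1, 3] / [2]
  Insert 4 (step 4): P = [3, 4] / [6, 8];  Q = [1, 3] / [2, 4]
  Insert 1 (step 5): P = [1, 4] / [3, 8] / [6];  Q = [1, 3] / [2, 4] / [5]
  Insert 5 (step 6): P = [1, 4, 5] / [3, 8] / [6];  Q = [1, 3, 6] / [2, 4] / [5]
  Insert 2 (step 7): P = [1, 2, 5] / [3, 4] / [6, 8];  Q = [1, 3, 6] / [2, 4] / [5, 7]
  Insert 7 (step 8): P = [1, 2, 5, 7] / [3, 4] / [6, 8];  Q = [1, 3, 6, 8] / [2, 4] / [5, 7]
Final shape: (4, 2, 2).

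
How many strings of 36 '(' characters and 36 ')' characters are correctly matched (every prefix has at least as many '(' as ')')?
C_36 = 11959798385860453492

These balanced parentheses are counted by the Catalan number C_n = (1/(n + 1)) · C(2n, n). For n = 36: C_36 = (1/37) · C(72, 36) = 442512540276836779204/37 = 11959798385860453492.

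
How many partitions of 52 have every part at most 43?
p(52, parts ≤ 43) = 281522

Use the recurrence p(n, m) = p(n, m−1) + p(n−m, m): either the largest part is < m (count p(n, m−1)) or the largest part is exactly m (remove one copy of m, count p(n−m, m)). With p(0, ·) = 1 this gives p(52, parts ≤ 43) = 281522. (By conjugating Young diagrams, this also counts partitions of 52 into at most 43 parts.)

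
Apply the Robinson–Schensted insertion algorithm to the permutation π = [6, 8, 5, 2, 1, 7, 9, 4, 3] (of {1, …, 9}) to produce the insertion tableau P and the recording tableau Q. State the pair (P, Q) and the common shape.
P = [1, 3, 9] / [2, 4] / [5, 7] / [6, 8];  Q = [1, 2, 7] / [3, 6] / [4, 8] / [5, 9];  common shape = (3, 2, 2, 2)

Row-insert the values π_1, π_2, … into P one at a time, bumping the leftmost entry strictly greater than the inserted value down to the next row. The recording tableau Q records, in position (i, j), the step at which that cell was added to P.
  Insert 6 (step 1): P = [6];  Q = [1]
  Insert 8 (step 2): P = [6, 8];  Q = [1, 2]
  Insert 5 (step 3): P = [5, 8] / [6];  Q = [1, 2] / [3]
  Insert 2 (step 4): P = [2, 8] / [5] / [6];  Q = [1, 2] / [3] / [4]
  Insert 1 (step 5): P = [1, 8] / [2] / [5] / [6];  Q = [1, 2] / [3] / [4] / [5]
  Insert 7 (step 6): P = [1, 7] / [2, 8] / [5] / [6];  Q = [1, 2] / [3, 6] / [4] / [5]
  Insert 9 (step 7): P = [1, 7, 9] / [2, 8] / [5] / [6];  Q = [1, 2, 7] / [3, 6] / [4] / [5]
  Insert 4 (step 8): P = [1, 4, 9] / [2, 7] / [5, 8] / [6];  Q = [1, 2, 7] / [3, 6] / [4, 8] / [5]
  Insert 3 (step 9): P = [1, 3, 9] / [2, 4] / [5, 7] / [6, 8];  Q = [1, 2, 7] / [3, 6] / [4, 8] / [5, 9]
Final shape: (3, 2, 2, 2).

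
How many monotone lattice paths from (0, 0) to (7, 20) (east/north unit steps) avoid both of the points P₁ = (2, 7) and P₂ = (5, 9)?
Number of paths = 451506

Inclusion–exclusion. Total paths: C(27, 7) = 888030. Through P₁: C(9, 2)·C(18, 5) = 308448. Through P₂: C(14, 5)·C(13, 2) = 156156. Since P₁ is strictly southwest of P₂, a monotone path through both must visit P₁ then P₂; paths through both = C(9, 2)·C(5, 3)·C(13, 2) = 28080. Avoid both = 888030 − 308448 − 156156 + 28080 = 451506.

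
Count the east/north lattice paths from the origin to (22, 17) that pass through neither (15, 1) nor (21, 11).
Number of paths = 50114920834

Inclusion–exclusion. Total paths: C(39, 22) = 51021117810. Through P₁: C(16, 15)·C(23, 7) = 3922512. Through P₂: C(32, 21)·C(7, 1) = 903171360. Since P₁ is strictly southwest of P₂, a monotone path through both must visit P₁ then P₂; paths through both = C(16, 15)·C(16, 6)·C(7, 1) = 896896. Avoid both = 51021117810 − 3922512 − 903171360 + 896896 = 50114920834.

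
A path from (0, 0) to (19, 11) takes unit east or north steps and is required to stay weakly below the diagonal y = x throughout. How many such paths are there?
Number of paths = 24582285

By the reflection principle (André's argument), the number of monotone paths to (19, 11) with n ≤ m that never go above y = x is C(30, 19) − C(30, 20) = 54627300 − 30045015 = 24582285.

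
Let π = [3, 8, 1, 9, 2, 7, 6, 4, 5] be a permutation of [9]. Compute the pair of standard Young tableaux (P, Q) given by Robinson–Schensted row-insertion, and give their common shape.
P = [1, 2, 4, 5] / [3, 6, 9] / [7] / [8];  Q = [1, 2, 4, 9] / [3, 5, 6] / [7] / [8];  common shape = (4, 3, 1, 1)

Row-insert the values π_1, π_2, … into P one at a time, bumping the leftmost entry strictly greater than the inserted value down to the next row. The recording tableau Q records, in position (i, j), the step at which that cell was added to P.
  Insert 3 (step 1): P = [3];  Q = [1]
  Insert 8 (step 2): P = [3, 8];  Q = [1, 2]
  Insert 1 (step 3): P = [1, 8] / [3];  Q = [1, 2] / [3]
  Insert 9 (step 4): P = [1, 8, 9] / [3];  Q = [1, 2, 4] / [3]
  Insert 2 (step 5): P = [1, 2, 9] / [3, 8];  Q = [1, 2, 4] / [3, 5]
  Insert 7 (step 6): P = [1, 2, 7] / [3, 8, 9];  Q = [1, 2, 4] / [3, 5, 6]
  Insert 6 (step 7): P = [1, 2, 6] / [3, 7, 9] / [8];  Q = [1, 2, 4] / [3, 5, 6] / [7]
  Insert 4 (step 8): P = [1, 2, 4] / [3, 6, 9] / [7] / [8];  Q = [1, 2, 4] / [3, 5, 6] / [7] / [8]
  Insert 5 (step 9): P = [1, 2, 4, 5] / [3, 6, 9] / [7] / [8];  Q = [1, 2, 4, 9] / [3, 5, 6] / [7] / [8]
Final shape: (4, 3, 1, 1).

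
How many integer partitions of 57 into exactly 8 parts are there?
p(57, 8 parts) = 27493

Partitions of n into exactly k parts are in bijection with partitions of n − k into at most k parts (subtract 1 from each part). So p(57, exactly 8) = p(49, parts ≤ 8). Computing via the recurrence p(m, j) = p(m, j−1) + p(m−j, j) gives 27493.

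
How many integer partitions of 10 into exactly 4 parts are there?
p(10, 4 parts) = 9

Partitions of n into exactly k parts ↔ partitions of n − k into at most k parts (subtract 1 from each part). For n = 10, k = 4, the partitions are: 7+1+1+1, 6+2+1+1, 5+3+1+1, 5+2+2+1, 4+4+1+1, 4+3+2+1, 4+2+2+2, 3+3+3+1, 3+3+2+2. Count = 9.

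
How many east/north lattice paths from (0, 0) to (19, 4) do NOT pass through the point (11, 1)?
Number of paths = 6875

Total paths from (0, 0) to (19, 4): C(23, 19) = 8855. Paths through (11, 1): (paths (0, 0) → (11, 1)) × (paths (11, 1) → (19, 4)) = C(12, 11) · C(11, 8) = 12 · 165 = 1980. Avoidance count = 8855 − 1980 = 6875.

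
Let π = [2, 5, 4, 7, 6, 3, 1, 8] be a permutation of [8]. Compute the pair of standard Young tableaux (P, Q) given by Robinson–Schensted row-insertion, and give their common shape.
P = [1, 3, 6, 8] / [2, 7] / [4] / [5];  Q = [1, 2, 4, 8] / [3, 5] / [6] / [7];  common shape = (4, 2, 1, 1)

Row-insert the values π_1, π_2, … into P one at a time, bumping the leftmost entry strictly greater than the inserted value down to the next row. The recording tableau Q records, in position (i, j), the step at which that cell was added to P.
  Insert 2 (step 1): P = [2];  Q = [1]
  Insert 5 (step 2): P = [2, 5];  Q = [1, 2]
  Insert 4 (step 3): P = [2, 4] / [5];  Q = [1, 2] / [3]
  Insert 7 (step 4): P = [2, 4, 7] / [5];  Q = [1, 2, 4] / [3]
  Insert 6 (step 5): P = [2, 4, 6] / [5, 7];  Q = [1, 2, 4] / [3, 5]
  Insert 3 (step 6): P = [2, 3, 6] / [4, 7] / [5];  Q = [1, 2, 4] / [3, 5] / [6]
  Insert 1 (step 7): P = [1, 3, 6] / [2, 7] / [4] / [5];  Q = [1, 2, 4] / [3, 5] / [6] / [7]
  Insert 8 (step 8): P = [1, 3, 6, 8] / [2, 7] / [4] / [5];  Q = [1, 2, 4, 8] / [3, 5] / [6] / [7]
Final shape: (4, 2, 1, 1).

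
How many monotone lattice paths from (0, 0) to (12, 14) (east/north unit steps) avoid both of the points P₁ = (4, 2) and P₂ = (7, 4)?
Number of paths = 7227610

Inclusion–exclusion. Total paths: C(26, 12) = 9657700. Through P₁: C(6, 4)·C(20, 8) = 1889550. Through P₂: C(11, 7)·C(15, 5) = 990990. Since P₁ is strictly southwest of P₂, a monotone path through both must visit P₁ then P₂; paths through both = C(6, 4)·C(5, 3)·C(15, 5) = 450450. Avoid both = 9657700 − 1889550 − 990990 + 450450 = 7227610.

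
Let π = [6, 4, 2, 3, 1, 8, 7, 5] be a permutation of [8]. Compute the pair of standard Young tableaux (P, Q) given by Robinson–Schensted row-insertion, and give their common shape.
P = [1, 3, 5] / [2, 7] / [4, 8] / [6];  Q = [1, 4, 6] / [2, 7] / [3, 8] / [5];  common shape = (3, 2, 2, 1)

Row-insert the values π_1, π_2, … into P one at a time, bumping the leftmost entry strictly greater than the inserted value down to the next row. The recording tableau Q records, in position (i, j), the step at which that cell was added to P.
  Insert 6 (step 1): P = [6];  Q = [1]
  Insert 4 (step 2): P = [4] / [6];  Q = [1] / [2]
  Insert 2 (step 3): P = [2] / [4] / [6];  Q = [1] / [2] / [3]
  Insert 3 (step 4): P = [2, 3] / [4] / [6];  Q = [1, 4] / [2] / [3]
  Insert 1 (step 5): P = [1, 3] / [2] / [4] / [6];  Q = [1, 4] / [2] / [3] / [5]
  Insert 8 (step 6): P = [1, 3, 8] / [2] / [4] / [6];  Q = [1, 4, 6] / [2] / [3] / [5]
  Insert 7 (step 7): P = [1, 3, 7] / [2, 8] / [4] / [6];  Q = [1, 4, 6] / [2, 7] / [3] / [5]
  Insert 5 (step 8): P = [1, 3, 5] / [2, 7] / [4, 8] / [6];  Q = [1, 4, 6] / [2, 7] / [3, 8] / [5]
Final shape: (3, 2, 2, 1).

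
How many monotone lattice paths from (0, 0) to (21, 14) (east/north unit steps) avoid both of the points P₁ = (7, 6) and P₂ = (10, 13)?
Number of paths = 1759976328

Inclusion–exclusion. Total paths: C(35, 21) = 2319959400. Through P₁: C(13, 7)·C(22, 14) = 548725320. Through P₂: C(23, 10)·C(12, 11) = 13728792. Since P₁ is strictly southwest of P₂, a monotone path through both must visit P₁ then P₂; paths through both = C(13, 7)·C(10, 3)·C(12, 11) = 2471040. Avoid both = 2319959400 − 548725320 − 13728792 + 2471040 = 1759976328.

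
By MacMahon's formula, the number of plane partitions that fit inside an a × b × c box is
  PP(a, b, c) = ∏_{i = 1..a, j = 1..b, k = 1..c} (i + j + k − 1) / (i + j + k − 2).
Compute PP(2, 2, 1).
PP(2, 2, 1) = 6

Evaluate the triple product over i = 1..2, j = 1..2, k = 1..1. The factors are (2/1) · (3/2) · (3/2) · (4/3). The numerators and denominators telescope so the product is an integer; carrying out the multiplication exactly gives PP(2, 2, 1) = 6.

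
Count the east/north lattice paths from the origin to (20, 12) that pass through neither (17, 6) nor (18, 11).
Number of paths = 115338468

Inclusion–exclusion. Total paths: C(32, 20) = 225792840. Through P₁: C(23, 17)·C(9, 3) = 8479548. Through P₂: C(29, 18)·C(3, 2) = 103791870. Since P₁ is strictly southwest of P₂, a monotone path through both must visit P₁ then P₂; paths through both = C(23, 17)·C(6, 1)·C(3, 2) = 1817046. Avoid both = 225792840 − 8479548 − 103791870 + 1817046 = 115338468.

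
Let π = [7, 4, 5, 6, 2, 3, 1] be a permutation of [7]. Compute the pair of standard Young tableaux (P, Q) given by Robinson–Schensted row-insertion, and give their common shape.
P = [1, 3, 6] / [2, 5] / [4] / [7];  Q = [1, 3, 4] / [2, 6] / [5] / [7];  common shape = (3, 2, 1, 1)

Row-insert the values π_1, π_2, … into P one at a time, bumping the leftmost entry strictly greater than the inserted value down to the next row. The recording tableau Q records, in position (i, j), the step at which that cell was added to P.
  Insert 7 (step 1): P = [7];  Q = [1]
  Insert 4 (step 2): P = [4] / [7];  Q = [1] / [2]
  Insert 5 (step 3): P = [4, 5] / [7];  Q = [1, 3] / [2]
  Insert 6 (step 4): P = [4, 5, 6] / [7];  Q = [1, 3, 4] / [2]
  Insert 2 (step 5): P = [2, 5, 6] / [4] / [7];  Q = [1, 3, 4] / [2] / [5]
  Insert 3 (step 6): P = [2, 3, 6] / [4, 5] / [7];  Q = [1, 3, 4] / [2, 6] / [5]
  Insert 1 (step 7): P = [1, 3, 6] / [2, 5] / [4] / [7];  Q = [1, 3, 4] / [2, 6] / [5] / [7]
Final shape: (3, 2, 1, 1).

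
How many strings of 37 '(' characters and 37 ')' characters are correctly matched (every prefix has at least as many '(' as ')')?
C_37 = 45950804324621742364

These balanced parentheses are counted by the Catalan number C_n = (1/(n + 1)) · C(2n, n). For n = 37: C_37 = (1/38) · C(74, 37) = 1746130564335626209832/38 = 45950804324621742364.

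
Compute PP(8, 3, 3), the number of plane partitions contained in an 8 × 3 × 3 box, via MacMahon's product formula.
PP(8, 3, 3) = 259545

Evaluate the triple product over i = 1..8, j = 1..3, k = 1..3. The factors are (2/1) · (3/2) · (4/3) · (3/2) · (4/3) · (5/4) · (4/3) · (5/4) · … (72 factors total). The numerators and denominators telescope so the product is an integer; carrying out the multiplication exactly gives PP(8, 3, 3) = 259545.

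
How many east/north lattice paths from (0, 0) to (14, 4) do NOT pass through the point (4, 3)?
Number of paths = 2675

Total paths from (0, 0) to (14, 4): C(18, 14) = 3060. Paths through (4, 3): (paths (0, 0) → (4, 3)) × (paths (4, 3) → (14, 4)) = C(7, 4) · C(11, 10) = 35 · 11 = 385. Avoidance count = 3060 − 385 = 2675.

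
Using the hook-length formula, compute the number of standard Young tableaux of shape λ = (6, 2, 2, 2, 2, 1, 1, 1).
# SYT of shape (6, 2, 2, 2, 2, 1, 1, 1) = 523600

Hook-length formula: f^λ = n! / Π hook(c), product over all cells c of the Young diagram. For λ = (6, 2, 2, 2, 2, 1, 1, 1), n = 17 boxes. Hook lengths by row (left-to-right, top-to-bottom): [13, 9, 4, 3, 2, 1]; [8, 4]; [7, 3]; [6, 2]; [5, 1]; [3]; [2]; [1]. Product of hooks = 679311360. So f^λ = 17! / 679311360 = 355687428096000 / 679311360 = 523600.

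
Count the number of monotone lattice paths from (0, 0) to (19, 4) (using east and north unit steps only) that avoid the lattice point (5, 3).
Number of paths = 8015

Total paths from (0, 0) to (19, 4): C(23, 19) = 8855. Paths through (5, 3): (paths (0, 0) → (5, 3)) × (paths (5, 3) → (19, 4)) = C(8, 5) · C(15, 14) = 56 · 15 = 840. Avoidance count = 8855 − 840 = 8015.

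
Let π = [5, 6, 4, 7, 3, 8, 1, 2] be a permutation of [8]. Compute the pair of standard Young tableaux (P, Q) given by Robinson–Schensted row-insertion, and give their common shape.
P = [1, 2, 7, 8] / [3, 6] / [4] / [5];  Q = [1, 2, 4, 6] / [3, 8] / [5] / [7];  common shape = (4, 2, 1, 1)

Row-insert the values π_1, π_2, … into P one at a time, bumping the leftmost entry strictly greater than the inserted value down to the next row. The recording tableau Q records, in position (i, j), the step at which that cell was added to P.
  Insert 5 (step 1): P = [5];  Q = [1]
  Insert 6 (step 2): P = [5, 6];  Q = [1, 2]
  Insert 4 (step 3): P = [4, 6] / [5];  Q = [1, 2] / [3]
  Insert 7 (step 4): P = [4, 6, 7] / [5];  Q = [1, 2, 4] / [3]
  Insert 3 (step 5): P = [3, 6, 7] / [4] / [5];  Q = [1, 2, 4] / [3] / [5]
  Insert 8 (step 6): P = [3, 6, 7, 8] / [4] / [5];  Q = [1, 2, 4, 6] / [3] / [5]
  Insert 1 (step 7): P = [1, 6, 7, 8] / [3] / [4] / [5];  Q = [1, 2, 4, 6] / [3] / [5] / [7]
  Insert 2 (step 8): P = [1, 2, 7, 8] / [3, 6] / [4] / [5];  Q = [1, 2, 4, 6] / [3, 8] / [5] / [7]
Final shape: (4, 2, 1, 1).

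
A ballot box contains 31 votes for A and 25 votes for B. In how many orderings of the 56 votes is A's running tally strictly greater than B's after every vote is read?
Strict-lead orderings = 597261490737912

Total orderings of the 56 votes with 31 for A: C(56, 31) = 5574440580220512. By the Bertrand ballot formula (Cycle Lemma / reflection principle), the number of orderings in which A is strictly ahead of B throughout is (p − q)/(p + q) · C(p + q, p) = (31 − 25)/(31 + 25) · 5574440580220512 = 597261490737912.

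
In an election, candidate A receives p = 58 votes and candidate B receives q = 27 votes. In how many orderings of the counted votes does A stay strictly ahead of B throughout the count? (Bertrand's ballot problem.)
Strict-lead orderings = 4014128654600111661936

Total orderings of the 85 votes with 58 for A: C(85, 58) = 11006481794871273911760. By the Bertrand ballot formula (Cycle Lemma / reflection principle), the number of orderings in which A is strictly ahead of B throughout is (p − q)/(p + q) · C(p + q, p) = (58 − 27)/(58 + 27) · 11006481794871273911760 = 4014128654600111661936.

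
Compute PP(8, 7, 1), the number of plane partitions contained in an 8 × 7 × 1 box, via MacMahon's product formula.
PP(8, 7, 1) = 6435

Evaluate the triple product over i = 1..8, j = 1..7, k = 1..1. The factors are (2/1) · (3/2) · (4/3) · (5/4) · (6/5) · (7/6) · (8/7) · (3/2) · … (56 factors total). The numerators and denominators telescope so the product is an integer; carrying out the multiplication exactly gives PP(8, 7, 1) = 6435.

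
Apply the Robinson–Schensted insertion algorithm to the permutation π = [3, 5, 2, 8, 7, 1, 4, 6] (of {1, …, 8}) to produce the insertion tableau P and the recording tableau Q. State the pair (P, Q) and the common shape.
P = [1, 4, 6] / [2, 5, 7] / [3, 8];  Q = [1, 2, 4] / [3, 5, 8] / [6, 7];  common shape = (3, 3, 2)

Row-insert the values π_1, π_2, … into P one at a time, bumping the leftmost entry strictly greater than the inserted value down to the next row. The recording tableau Q records, in position (i, j), the step at which that cell was added to P.
  Insert 3 (step 1): P = [3];  Q = [1]
  Insert 5 (step 2): P = [3, 5];  Q = [1, 2]
  Insert 2 (step 3): P = [2, 5] / [3];  Q = [1, 2] / [3]
  Insert 8 (step 4): P = [2, 5, 8] / [3];  Q = [1, 2, 4] / [3]
  Insert 7 (step 5): P = [2, 5, 7] / [3, 8];  Q = [1, 2, 4] / [3, 5]
  Insert 1 (step 6): P = [1, 5, 7] / [2, 8] / [3];  Q = [1, 2, 4] / [3, 5] / [6]
  Insert 4 (step 7): P = [1, 4, 7] / [2, 5] / [3, 8];  Q = [1, 2, 4] / [3, 5] / [6, 7]
  Insert 6 (step 8): P = [1, 4, 6] / [2, 5, 7] / [3, 8];  Q = [1, 2, 4] / [3, 5, 8] / [6, 7]
Final shape: (3, 3, 2).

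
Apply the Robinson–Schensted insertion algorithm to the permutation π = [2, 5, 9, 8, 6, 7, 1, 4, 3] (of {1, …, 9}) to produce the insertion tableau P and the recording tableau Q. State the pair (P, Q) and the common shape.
P = [1, 3, 6, 7] / [2, 4] / [5] / [8] / [9];  Q = [1, 2, 3, 6] / [4, 8] / [5] / [7] / [9];  common shape = (4, 2, 1, 1, 1)

Row-insert the values π_1, π_2, … into P one at a time, bumping the leftmost entry strictly greater than the inserted value down to the next row. The recording tableau Q records, in position (i, j), the step at which that cell was added to P.
  Insert 2 (step 1): P = [2];  Q = [1]
  Insert 5 (step 2): P = [2, 5];  Q = [1, 2]
  Insert 9 (step 3): P = [2, 5, 9];  Q = [1, 2, 3]
  Insert 8 (step 4): P = [2, 5, 8] / [9];  Q = [1, 2, 3] / [4]
  Insert 6 (step 5): P = [2, 5, 6] / [8] / [9];  Q = [1, 2, 3] / [4] / [5]
  Insert 7 (step 6): P = [2, 5, 6, 7] / [8] / [9];  Q = [1, 2, 3, 6] / [4] / [5]
  Insert 1 (step 7): P = [1, 5, 6, 7] / [2] / [8] / [9];  Q = [1, 2, 3, 6] / [4] / [5] / [7]
  Insert 4 (step 8): P = [1, 4, 6, 7] / [2, 5] / [8] / [9];  Q = [1, 2, 3, 6] / [4, 8] / [5] / [7]
  Insert 3 (step 9): P = [1, 3, 6, 7] / [2, 4] / [5] / [8] / [9];  Q = [1, 2, 3, 6] / [4, 8] / [5] / [7] / [9]
Final shape: (4, 2, 1, 1, 1).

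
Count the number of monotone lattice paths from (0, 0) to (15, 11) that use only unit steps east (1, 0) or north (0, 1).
Number of paths = 7726160

A monotone lattice path from (0, 0) to (15, 11) consists of 15 east steps and 11 north steps in some order, so it is determined by which 15 of the 26 steps are east. The count is C(26, 15) = 7726160.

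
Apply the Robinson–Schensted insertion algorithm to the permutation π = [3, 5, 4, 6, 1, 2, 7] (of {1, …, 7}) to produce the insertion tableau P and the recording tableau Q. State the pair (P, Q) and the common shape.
P = [1, 2, 6, 7] / [3, 4] / [5];  Q = [1, 2, 4, 7] / [3, 6] / [5];  common shape = (4, 2, 1)

Row-insert the values π_1, π_2, … into P one at a time, bumping the leftmost entry strictly greater than the inserted value down to the next row. The recording tableau Q records, in position (i, j), the step at which that cell was added to P.
  Insert 3 (step 1): P = [3];  Q = [1]
  Insert 5 (step 2): P = [3, 5];  Q = [1, 2]
  Insert 4 (step 3): P = [3, 4] / [5];  Q = [1, 2] / [3]
  Insert 6 (step 4): P = [3, 4, 6] / [5];  Q = [1, 2, 4] / [3]
  Insert 1 (step 5): P = [1, 4, 6] / [3] / [5];  Q = [1, 2, 4] / [3] / [5]
  Insert 2 (step 6): P = [1, 2, 6] / [3, 4] / [5];  Q = [1, 2, 4] / [3, 6] / [5]
  Insert 7 (step 7): P = [1, 2, 6, 7] / [3, 4] / [5];  Q = [1, 2, 4, 7] / [3, 6] / [5]
Final shape: (4, 2, 1).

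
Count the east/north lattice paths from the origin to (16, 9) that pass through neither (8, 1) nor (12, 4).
Number of paths = 1737515

Inclusion–exclusion. Total paths: C(25, 16) = 2042975. Through P₁: C(9, 8)·C(16, 8) = 115830. Through P₂: C(16, 12)·C(9, 4) = 229320. Since P₁ is strictly southwest of P₂, a monotone path through both must visit P₁ then P₂; paths through both = C(9, 8)·C(7, 4)·C(9, 4) = 39690. Avoid both = 2042975 − 115830 − 229320 + 39690 = 1737515.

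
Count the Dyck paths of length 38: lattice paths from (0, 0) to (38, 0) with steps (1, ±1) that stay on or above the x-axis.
C_19 = 1767263190

These Dyck paths are counted by the Catalan number C_n = (1/(n + 1)) · C(2n, n). For n = 19: C_19 = (1/20) · C(38, 19) = 35345263800/20 = 1767263190.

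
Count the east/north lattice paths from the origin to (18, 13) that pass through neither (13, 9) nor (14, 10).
Number of paths = 109753595

Inclusion–exclusion. Total paths: C(31, 18) = 206253075. Through P₁: C(22, 13)·C(9, 5) = 62674920. Through P₂: C(24, 14)·C(7, 4) = 68643960. Since P₁ is strictly southwest of P₂, a monotone path through both must visit P₁ then P₂; paths through both = C(22, 13)·C(2, 1)·C(7, 4) = 34819400. Avoid both = 206253075 − 62674920 − 68643960 + 34819400 = 109753595.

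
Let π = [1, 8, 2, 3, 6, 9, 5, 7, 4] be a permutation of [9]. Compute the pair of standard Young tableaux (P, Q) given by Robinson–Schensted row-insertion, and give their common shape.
P = [1, 2, 3, 4, 7] / [5, 9] / [6] / [8];  Q = [1, 2, 4, 5, 6] / [3, 8] / [7] / [9];  common shape = (5, 2, 1, 1)

Row-insert the values π_1, π_2, … into P one at a time, bumping the leftmost entry strictly greater than the inserted value down to the next row. The recording tableau Q records, in position (i, j), the step at which that cell was added to P.
  Insert 1 (step 1): P = [1];  Q = [1]
  Insert 8 (step 2): P = [1, 8];  Q = [1, 2]
  Insert 2 (step 3): P = [1, 2] / [8];  Q = [1, 2] / [3]
  Insert 3 (step 4): P = [1, 2, 3] / [8];  Q = [1, 2, 4] / [3]
  Insert 6 (step 5): P = [1, 2, 3, 6] / [8];  Q = [1, 2, 4, 5] / [3]
  Insert 9 (step 6): P = [1, 2, 3, 6, 9] / [8];  Q = [1, 2, 4, 5, 6] / [3]
  Insert 5 (step 7): P = [1, 2, 3, 5, 9] / [6] / [8];  Q = [1, 2, 4, 5, 6] / [3] / [7]
  Insert 7 (step 8): P = [1, 2, 3, 5, 7] / [6, 9] / [8];  Q = [1, 2, 4, 5, 6] / [3, 8] / [7]
  Insert 4 (step 9): P = [1, 2, 3, 4, 7] / [5, 9] / [6] / [8];  Q = [1, 2, 4, 5, 6] / [3, 8] / [7] / [9]
Final shape: (5, 2, 1, 1).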